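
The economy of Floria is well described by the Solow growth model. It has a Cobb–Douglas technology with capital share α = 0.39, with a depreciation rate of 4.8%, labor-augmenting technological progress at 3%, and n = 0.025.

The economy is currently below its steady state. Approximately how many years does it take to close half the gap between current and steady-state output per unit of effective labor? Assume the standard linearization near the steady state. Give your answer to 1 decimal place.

Near the steady state the convergence rate is λ = (1 − α)(n + g + δ).
λ = (1 − 0.39) × 0.103 = 0.61 × 0.103 = 0.06283
Half-life = ln 2 / λ = 0.6931 / 0.06283 ≈ 11.03 years

half-life ≈ 11.0 years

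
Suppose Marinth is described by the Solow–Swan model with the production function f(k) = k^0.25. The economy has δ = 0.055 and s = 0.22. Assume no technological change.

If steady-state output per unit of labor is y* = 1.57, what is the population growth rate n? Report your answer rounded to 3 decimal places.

n ≈ 0.002

Steady state requires s·f(k) = (n + δ)·k, i.e. s·k^α = (n + δ)·k.
Since y* = [s/(n + δ)]^(α/(1−α)), we have s/(n + δ) = (y*)^((1−α)/α) = 1.57^3 = 3.8699.
Therefore n + δ = s / 3.8699 = 0.22 / 3.8699 = 0.0568, so n = 0.0568 − 0.055 = 0.0018.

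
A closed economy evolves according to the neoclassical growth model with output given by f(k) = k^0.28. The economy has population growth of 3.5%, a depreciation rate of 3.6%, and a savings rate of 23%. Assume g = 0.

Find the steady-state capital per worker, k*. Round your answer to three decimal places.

Steady state requires s·f(k) = (n + δ)·k, i.e. s·k^α = (n + δ)·k.
Dividing both sides by k: k^(1−α) = s / (n + δ).
k^0.72 = 0.23 / (0.035 + 0.036) = 0.23 / 0.071 = 3.2394
k* = 3.2394^(1/0.72) ≈ 5.1166

k* = 5.117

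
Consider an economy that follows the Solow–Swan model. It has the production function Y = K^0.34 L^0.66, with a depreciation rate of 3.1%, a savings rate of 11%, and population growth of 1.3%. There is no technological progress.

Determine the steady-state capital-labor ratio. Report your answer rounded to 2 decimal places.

At the steady state, Δk = 0, so s·k^α = (n + δ)·k.
Rearranging, k^(1−α) = s / (n + δ).
k^0.66 = 0.11 / (0.013 + 0.031) = 0.11 / 0.044 = 2.5000
k* = 2.5000^(1/0.66) ≈ 4.0081

k* = 4.01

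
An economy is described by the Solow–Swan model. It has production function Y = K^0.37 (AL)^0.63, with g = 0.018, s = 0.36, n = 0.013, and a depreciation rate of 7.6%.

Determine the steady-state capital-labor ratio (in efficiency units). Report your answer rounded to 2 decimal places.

Steady state requires s·f(k) = (n + g + δ)·k, i.e. s·k^α = (n + g + δ)·k.
Rearranging, k^(1−α) = s / (n + g + δ).
k^0.63 = 0.36 / (0.013 + 0.018 + 0.076) = 0.36 / 0.107 = 3.3645
k* = 3.3645^(1/0.63) ≈ 6.8609

k* = 6.86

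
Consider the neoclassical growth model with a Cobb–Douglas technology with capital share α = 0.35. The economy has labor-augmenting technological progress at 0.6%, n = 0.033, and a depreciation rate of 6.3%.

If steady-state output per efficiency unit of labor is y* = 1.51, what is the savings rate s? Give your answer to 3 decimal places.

At the steady state, Δk = 0, so s·k^α = (n + g + δ)·k.
Since y* = [s/(n + g + δ)]^(α/(1−α)), we have s/(n + g + δ) = (y*)^((1−α)/α) = 1.51^1.8571 = 2.1497.
Therefore s = 2.1497 × (n + g + δ) = 2.1497 × 0.102 = 0.2193.

s ≈ 0.219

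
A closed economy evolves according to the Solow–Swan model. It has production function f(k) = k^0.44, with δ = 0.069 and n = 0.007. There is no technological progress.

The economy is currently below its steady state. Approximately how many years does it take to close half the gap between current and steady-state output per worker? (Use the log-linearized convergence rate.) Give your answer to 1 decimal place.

t_½ ≈ 16.3 years

Near the steady state the convergence rate is λ = (1 − α)(n + δ).
λ = (1 − 0.44) × 0.076 = 0.56 × 0.076 = 0.04256
Half-life = ln 2 / λ = 0.6931 / 0.04256 ≈ 16.29 years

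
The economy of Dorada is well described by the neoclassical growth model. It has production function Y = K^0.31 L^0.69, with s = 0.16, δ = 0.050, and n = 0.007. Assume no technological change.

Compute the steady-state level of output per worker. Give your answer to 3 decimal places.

At the steady state, Δk = 0, so s·k^α = (n + δ)·k.
Rearranging, k^(1−α) = s / (n + δ).
k^0.69 = 0.16 / (0.007 + 0.050) = 0.16 / 0.057 = 2.8070
k* = 2.8070^(1/0.69) ≈ 4.4630
y* = (k*)^α = 4.4630^0.31 ≈ 1.5900

y* = 1.590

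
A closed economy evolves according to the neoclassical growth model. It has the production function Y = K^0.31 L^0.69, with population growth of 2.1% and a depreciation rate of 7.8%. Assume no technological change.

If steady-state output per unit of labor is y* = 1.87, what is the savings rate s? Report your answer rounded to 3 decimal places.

In steady state, investment equals break-even investment: s·k^α = (n + δ)·k.
Since y* = [s/(n + δ)]^(α/(1−α)), we have s/(n + δ) = (y*)^((1−α)/α) = 1.87^2.2258 = 4.0278.
Therefore s = 4.0278 × (n + δ) = 4.0278 × 0.099 = 0.3988.

s ≈ 0.399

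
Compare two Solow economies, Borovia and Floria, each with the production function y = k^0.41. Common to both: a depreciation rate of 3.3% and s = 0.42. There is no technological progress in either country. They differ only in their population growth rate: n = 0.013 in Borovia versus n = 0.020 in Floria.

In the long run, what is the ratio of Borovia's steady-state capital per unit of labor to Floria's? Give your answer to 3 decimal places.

k*_B / k*_F ≈ 1.271

Steady-state k* = [s/(n + δ)]^(1/(1−α)), so the ratio is [ (s_B/(n + δ)_B) / (s_F/(n + δ)_F) ]^1.6949.
s_B/(n + δ)_B = 0.42/0.046 = 9.1304; s_F/(n + δ)_F = 0.42/0.053 = 7.9245.
Ratio = (9.1304/7.9245)^1.6949 = 1.1522^1.6949 ≈ 1.2714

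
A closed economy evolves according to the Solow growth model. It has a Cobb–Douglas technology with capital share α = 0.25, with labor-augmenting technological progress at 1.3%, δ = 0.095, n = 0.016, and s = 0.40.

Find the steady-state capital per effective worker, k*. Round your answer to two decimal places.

k* = 4.77

At the steady state, Δk = 0, so s·k^α = (n + g + δ)·k.
Dividing both sides by k: k^(1−α) = s / (n + g + δ).
k^0.75 = 0.40 / (0.016 + 0.013 + 0.095) = 0.40 / 0.124 = 3.2258
k* = 3.2258^(1/0.75) ≈ 4.7663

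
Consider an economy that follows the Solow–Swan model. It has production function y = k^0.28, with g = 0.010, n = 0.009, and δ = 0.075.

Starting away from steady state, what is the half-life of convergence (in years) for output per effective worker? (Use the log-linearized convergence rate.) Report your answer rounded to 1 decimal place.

half-life ≈ 10.2 years

Near the steady state the convergence rate is λ = (1 − α)(n + g + δ).
λ = (1 − 0.28) × 0.094 = 0.72 × 0.094 = 0.06768
Half-life = ln 2 / λ = 0.6931 / 0.06768 ≈ 10.24 years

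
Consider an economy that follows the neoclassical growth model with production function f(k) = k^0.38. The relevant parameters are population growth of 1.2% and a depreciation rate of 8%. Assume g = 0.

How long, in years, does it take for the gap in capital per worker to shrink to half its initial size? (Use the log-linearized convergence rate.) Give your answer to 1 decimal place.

half-life ≈ 12.2 years

Near the steady state the convergence rate is λ = (1 − α)(n + δ).
λ = (1 − 0.38) × 0.092 = 0.62 × 0.092 = 0.05704
Half-life = ln 2 / λ = 0.6931 / 0.05704 ≈ 12.15 years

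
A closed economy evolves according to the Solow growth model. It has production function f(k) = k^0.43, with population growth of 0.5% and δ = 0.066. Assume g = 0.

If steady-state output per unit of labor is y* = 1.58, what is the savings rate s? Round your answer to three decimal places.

s ≈ 0.130

At the steady state, Δk = 0, so s·k^α = (n + δ)·k.
Since y* = [s/(n + δ)]^(α/(1−α)), we have s/(n + δ) = (y*)^((1−α)/α) = 1.58^1.3256 = 1.8337.
Therefore s = 1.8337 × (n + δ) = 1.8337 × 0.071 = 0.1302.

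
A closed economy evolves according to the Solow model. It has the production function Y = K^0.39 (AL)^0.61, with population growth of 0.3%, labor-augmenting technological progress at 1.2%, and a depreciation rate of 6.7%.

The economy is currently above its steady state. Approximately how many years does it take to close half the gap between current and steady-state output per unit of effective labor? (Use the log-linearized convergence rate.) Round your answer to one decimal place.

about 13.9 years

Near the steady state the convergence rate is λ = (1 − α)(n + g + δ).
λ = (1 − 0.39) × 0.082 = 0.61 × 0.082 = 0.05002
Half-life = ln 2 / λ = 0.6931 / 0.05002 ≈ 13.86 years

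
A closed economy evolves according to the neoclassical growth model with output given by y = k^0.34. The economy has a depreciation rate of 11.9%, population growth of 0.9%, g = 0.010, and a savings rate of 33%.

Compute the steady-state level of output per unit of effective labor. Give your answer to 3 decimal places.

y* = 1.567

In steady state, investment equals break-even investment: s·k^α = (n + g + δ)·k.
Dividing both sides by k: k^(1−α) = s / (n + g + δ).
k^0.66 = 0.33 / (0.009 + 0.010 + 0.119) = 0.33 / 0.138 = 2.3913
k* = 2.3913^(1/0.66) ≈ 3.7470
y* = (k*)^α = 3.7470^0.34 ≈ 1.5669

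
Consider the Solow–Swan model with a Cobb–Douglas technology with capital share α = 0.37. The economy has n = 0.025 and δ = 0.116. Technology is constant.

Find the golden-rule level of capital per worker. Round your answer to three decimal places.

k_gold ≈ 4.624

The golden rule sets f'(k) = n + δ, i.e. α·k^(α−1) = n + δ.
So k^(1−α) = α / (n + δ) = 0.37 / 0.141 = 2.6241.
k_gold = 2.6241^(1/0.63) ≈ 4.6243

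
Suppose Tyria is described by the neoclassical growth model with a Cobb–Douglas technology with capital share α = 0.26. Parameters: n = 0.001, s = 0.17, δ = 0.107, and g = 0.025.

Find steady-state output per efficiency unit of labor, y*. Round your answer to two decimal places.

In steady state, investment equals break-even investment: s·k^α = (n + g + δ)·k.
Rearranging, k^(1−α) = s / (n + g + δ).
k^0.74 = 0.17 / (0.001 + 0.025 + 0.107) = 0.17 / 0.133 = 1.2782
k* = 1.2782^(1/0.74) ≈ 1.3933
y* = (k*)^α = 1.3933^0.26 ≈ 1.0901

y* ≈ 1.09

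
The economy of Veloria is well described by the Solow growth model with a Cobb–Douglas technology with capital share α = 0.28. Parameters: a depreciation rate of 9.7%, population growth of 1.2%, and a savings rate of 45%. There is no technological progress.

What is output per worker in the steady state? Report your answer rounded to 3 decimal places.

In steady state, investment equals break-even investment: s·k^α = (n + δ)·k.
Rearranging, k^(1−α) = s / (n + δ).
k^0.72 = 0.45 / (0.012 + 0.097) = 0.45 / 0.109 = 4.1284
k* = 4.1284^(1/0.72) ≈ 7.1656
y* = (k*)^α = 7.1656^0.28 ≈ 1.7357

y* ≈ 1.736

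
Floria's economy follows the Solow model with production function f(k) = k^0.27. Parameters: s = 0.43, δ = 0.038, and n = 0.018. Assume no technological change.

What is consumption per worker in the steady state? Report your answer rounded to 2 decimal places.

c* ≈ 1.21

In steady state, investment equals break-even investment: s·k^α = (n + δ)·k.
Rearranging, k^(1−α) = s / (n + δ).
k^0.73 = 0.43 / (0.018 + 0.038) = 0.43 / 0.056 = 7.6786
k* = 7.6786^(1/0.73) ≈ 16.3198
y* = (k*)^α = 16.3198^0.27 ≈ 2.1254
c* = (1 − s)·y* = (1 − 0.43) × 2.1254 ≈ 1.2115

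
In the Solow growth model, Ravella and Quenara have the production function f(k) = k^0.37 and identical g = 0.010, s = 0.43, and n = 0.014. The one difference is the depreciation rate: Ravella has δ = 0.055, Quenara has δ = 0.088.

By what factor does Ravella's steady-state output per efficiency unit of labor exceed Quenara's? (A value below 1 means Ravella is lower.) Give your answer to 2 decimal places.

Steady-state y* = [s/(n + g + δ)]^(α/(1−α)), so the ratio is [ (s_R/(n + g + δ)_R) / (s_Q/(n + g + δ)_Q) ]^0.5873.
s_R/(n + g + δ)_R = 0.43/0.079 = 5.4430; s_Q/(n + g + δ)_Q = 0.43/0.112 = 3.8393.
Ratio = (5.4430/3.8393)^0.5873 = 1.4177^0.5873 ≈ 1.2275

ratio ≈ 1.23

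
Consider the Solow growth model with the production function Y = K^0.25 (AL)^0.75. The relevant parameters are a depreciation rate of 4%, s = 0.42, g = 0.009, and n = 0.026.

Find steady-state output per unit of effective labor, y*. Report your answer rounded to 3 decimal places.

y* = 1.776

Steady state requires s·f(k) = (n + g + δ)·k, i.e. s·k^α = (n + g + δ)·k.
Dividing both sides by k: k^(1−α) = s / (n + g + δ).
k^0.75 = 0.42 / (0.026 + 0.009 + 0.040) = 0.42 / 0.075 = 5.6000
k* = 5.6000^(1/0.75) ≈ 9.9445
y* = (k*)^α = 9.9445^0.25 ≈ 1.7758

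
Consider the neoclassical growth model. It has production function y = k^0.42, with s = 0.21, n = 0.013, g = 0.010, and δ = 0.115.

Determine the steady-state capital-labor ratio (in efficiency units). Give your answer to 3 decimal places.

In steady state, investment equals break-even investment: s·k^α = (n + g + δ)·k.
Dividing both sides by k: k^(1−α) = s / (n + g + δ).
k^0.58 = 0.21 / (0.013 + 0.010 + 0.115) = 0.21 / 0.138 = 1.5217
k* = 1.5217^(1/0.58) ≈ 2.0623

k* ≈ 2.062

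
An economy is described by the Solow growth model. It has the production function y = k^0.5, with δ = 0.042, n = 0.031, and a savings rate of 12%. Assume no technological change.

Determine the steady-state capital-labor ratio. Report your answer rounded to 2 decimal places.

In steady state, investment equals break-even investment: s·k^α = (n + δ)·k.
Dividing both sides by k: k^(1−α) = s / (n + δ).
k^0.5 = 0.12 / (0.031 + 0.042) = 0.12 / 0.073 = 1.6438
k* = 1.6438^(1/0.5) ≈ 2.7021

k* ≈ 2.70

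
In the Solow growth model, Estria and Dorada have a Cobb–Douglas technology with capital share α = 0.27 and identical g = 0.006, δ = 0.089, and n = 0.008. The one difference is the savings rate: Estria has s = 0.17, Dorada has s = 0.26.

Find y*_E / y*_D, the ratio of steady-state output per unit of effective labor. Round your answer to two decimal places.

y*_E / y*_D ≈ 0.85

Steady-state y* = [s/(n + g + δ)]^(α/(1−α)), so the ratio is [ (s_E/(n + g + δ)_E) / (s_D/(n + g + δ)_D) ]^0.3699.
s_E/(n + g + δ)_E = 0.17/0.103 = 1.6505; s_D/(n + g + δ)_D = 0.26/0.103 = 2.5243.
Ratio = (1.6505/2.5243)^0.3699 = 0.6538^0.3699 ≈ 0.8545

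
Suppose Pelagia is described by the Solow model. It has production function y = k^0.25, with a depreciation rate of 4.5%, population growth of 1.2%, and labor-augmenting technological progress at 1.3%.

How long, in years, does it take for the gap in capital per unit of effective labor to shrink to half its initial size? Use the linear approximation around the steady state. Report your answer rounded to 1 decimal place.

half-life ≈ 13.2 years

Near the steady state the convergence rate is λ = (1 − α)(n + g + δ).
λ = (1 − 0.25) × 0.070 = 0.75 × 0.070 = 0.0525
Half-life = ln 2 / λ = 0.6931 / 0.0525 ≈ 13.20 years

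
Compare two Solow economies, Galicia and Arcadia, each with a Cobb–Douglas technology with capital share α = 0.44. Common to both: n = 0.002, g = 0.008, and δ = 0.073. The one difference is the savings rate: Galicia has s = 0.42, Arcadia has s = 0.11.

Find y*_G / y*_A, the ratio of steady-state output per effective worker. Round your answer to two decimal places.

Steady-state y* = [s/(n + g + δ)]^(α/(1−α)), so the ratio is [ (s_G/(n + g + δ)_G) / (s_A/(n + g + δ)_A) ]^0.7857.
s_G/(n + g + δ)_G = 0.42/0.083 = 5.0602; s_A/(n + g + δ)_A = 0.11/0.083 = 1.3253.
Ratio = (5.0602/1.3253)^0.7857 = 3.8182^0.7857 ≈ 2.8653

y*_G / y*_A ≈ 2.87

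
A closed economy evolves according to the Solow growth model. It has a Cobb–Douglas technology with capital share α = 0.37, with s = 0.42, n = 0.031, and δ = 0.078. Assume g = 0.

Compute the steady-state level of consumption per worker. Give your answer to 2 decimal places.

Steady state requires s·f(k) = (n + δ)·k, i.e. s·k^α = (n + δ)·k.
Rearranging, k^(1−α) = s / (n + δ).
k^0.63 = 0.42 / (0.031 + 0.078) = 0.42 / 0.109 = 3.8532
k* = 3.8532^(1/0.63) ≈ 8.5089
y* = (k*)^α = 8.5089^0.37 ≈ 2.2083
c* = (1 − s)·y* = (1 − 0.42) × 2.2083 ≈ 1.2808

c* = 1.28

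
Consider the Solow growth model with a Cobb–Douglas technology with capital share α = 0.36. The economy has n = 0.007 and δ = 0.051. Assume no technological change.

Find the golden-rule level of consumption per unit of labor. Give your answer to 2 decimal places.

c_gold ≈ 1.79

At the golden rule, f'(k) = n + δ, so α·k^(α−1) = n + δ and k_gold = (α/(n + δ))^(1/(1−α)).
k_gold = (0.36/0.058)^(1/0.64) = 6.2069^1.5625 ≈ 17.3327
c_gold = f(k_gold) − (n + δ)·k_gold = 2.7925 − 0.058×17.3327 ≈ 1.7872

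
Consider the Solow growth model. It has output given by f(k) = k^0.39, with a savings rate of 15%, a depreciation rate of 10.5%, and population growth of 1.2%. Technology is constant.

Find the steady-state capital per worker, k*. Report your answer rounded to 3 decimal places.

At the steady state, Δk = 0, so s·k^α = (n + δ)·k.
Dividing both sides by k: k^(1−α) = s / (n + δ).
k^0.61 = 0.15 / (0.012 + 0.105) = 0.15 / 0.117 = 1.2821
k* = 1.2821^(1/0.61) ≈ 1.5029

k* ≈ 1.503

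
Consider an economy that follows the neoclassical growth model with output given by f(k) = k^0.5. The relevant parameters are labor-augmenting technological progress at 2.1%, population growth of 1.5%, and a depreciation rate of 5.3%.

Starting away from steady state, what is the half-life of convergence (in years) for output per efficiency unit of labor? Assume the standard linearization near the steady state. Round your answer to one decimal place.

Near the steady state the convergence rate is λ = (1 − α)(n + g + δ).
λ = (1 − 0.5) × 0.089 = 0.5 × 0.089 = 0.0445
Half-life = ln 2 / λ = 0.6931 / 0.0445 ≈ 15.58 years

t_½ ≈ 15.6 years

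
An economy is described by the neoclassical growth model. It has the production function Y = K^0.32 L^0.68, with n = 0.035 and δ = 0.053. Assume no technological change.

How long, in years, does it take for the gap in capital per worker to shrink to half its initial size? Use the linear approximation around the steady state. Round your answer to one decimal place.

Near the steady state the convergence rate is λ = (1 − α)(n + δ).
λ = (1 − 0.32) × 0.088 = 0.68 × 0.088 = 0.05984
Half-life = ln 2 / λ = 0.6931 / 0.05984 ≈ 11.58 years

about 11.6 years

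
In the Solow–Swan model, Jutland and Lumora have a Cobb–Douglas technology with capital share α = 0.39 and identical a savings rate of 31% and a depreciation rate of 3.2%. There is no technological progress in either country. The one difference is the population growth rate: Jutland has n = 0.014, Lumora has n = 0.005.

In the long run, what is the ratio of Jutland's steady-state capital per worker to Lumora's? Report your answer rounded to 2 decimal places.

Steady-state k* = [s/(n + δ)]^(1/(1−α)), so the ratio is [ (s_J/(n + δ)_J) / (s_L/(n + δ)_L) ]^1.6393.
s_J/(n + δ)_J = 0.31/0.046 = 6.7391; s_L/(n + δ)_L = 0.31/0.037 = 8.3784.
Ratio = (6.7391/8.3784)^1.6393 = 0.8043^1.6393 ≈ 0.6998

k*_J / k*_L ≈ 0.70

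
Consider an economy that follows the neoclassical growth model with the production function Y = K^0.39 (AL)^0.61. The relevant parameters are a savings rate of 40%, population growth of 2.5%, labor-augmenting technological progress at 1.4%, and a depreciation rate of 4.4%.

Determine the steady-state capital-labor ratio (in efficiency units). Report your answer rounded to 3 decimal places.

k* = 13.172

At the steady state, Δk = 0, so s·k^α = (n + g + δ)·k.
Rearranging, k^(1−α) = s / (n + g + δ).
k^0.61 = 0.40 / (0.025 + 0.014 + 0.044) = 0.40 / 0.083 = 4.8193
k* = 4.8193^(1/0.61) ≈ 13.1718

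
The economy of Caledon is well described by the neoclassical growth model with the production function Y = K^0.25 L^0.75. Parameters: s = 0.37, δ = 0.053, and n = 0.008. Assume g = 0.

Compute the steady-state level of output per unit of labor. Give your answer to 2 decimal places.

At the steady state, Δk = 0, so s·k^α = (n + δ)·k.
Rearranging, k^(1−α) = s / (n + δ).
k^0.75 = 0.37 / (0.008 + 0.053) = 0.37 / 0.061 = 6.0656
k* = 6.0656^(1/0.75) ≈ 11.0619
y* = (k*)^α = 11.0619^0.25 ≈ 1.8237

y* = 1.82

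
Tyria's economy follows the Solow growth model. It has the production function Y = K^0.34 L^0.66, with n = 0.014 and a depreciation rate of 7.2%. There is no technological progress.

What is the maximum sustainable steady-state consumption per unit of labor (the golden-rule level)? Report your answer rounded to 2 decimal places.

c_gold ≈ 1.34

At the golden rule, f'(k) = n + δ, so α·k^(α−1) = n + δ and k_gold = (α/(n + δ))^(1/(1−α)).
k_gold = (0.34/0.086)^(1/0.66) = 3.9535^1.5152 ≈ 8.0269
c_gold = f(k_gold) − (n + δ)·k_gold = 2.0302 − 0.086×8.0269 ≈ 1.3399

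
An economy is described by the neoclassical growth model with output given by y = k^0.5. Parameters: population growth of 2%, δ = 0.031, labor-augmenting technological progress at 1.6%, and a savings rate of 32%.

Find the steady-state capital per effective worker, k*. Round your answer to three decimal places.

At the steady state, Δk = 0, so s·k^α = (n + g + δ)·k.
Rearranging, k^(1−α) = s / (n + g + δ).
k^0.5 = 0.32 / (0.020 + 0.016 + 0.031) = 0.32 / 0.067 = 4.7761
k* = 4.7761^(1/0.5) ≈ 22.8111

k* = 22.811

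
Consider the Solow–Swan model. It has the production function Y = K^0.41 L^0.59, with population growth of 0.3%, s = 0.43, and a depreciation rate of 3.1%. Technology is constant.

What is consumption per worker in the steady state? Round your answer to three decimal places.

In steady state, investment equals break-even investment: s·k^α = (n + δ)·k.
Dividing both sides by k: k^(1−α) = s / (n + δ).
k^0.59 = 0.43 / (0.003 + 0.031) = 0.43 / 0.034 = 12.6471
k* = 12.6471^(1/0.59) ≈ 73.7533
y* = (k*)^α = 73.7533^0.41 ≈ 5.8316
c* = (1 − s)·y* = (1 − 0.43) × 5.8316 ≈ 3.3240

c* = 3.324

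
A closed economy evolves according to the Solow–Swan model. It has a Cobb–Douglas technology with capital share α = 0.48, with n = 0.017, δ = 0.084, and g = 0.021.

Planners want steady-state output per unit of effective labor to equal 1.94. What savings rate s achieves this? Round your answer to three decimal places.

s ≈ 0.250

Steady state requires s·f(k) = (n + g + δ)·k, i.e. s·k^α = (n + g + δ)·k.
Since y* = [s/(n + g + δ)]^(α/(1−α)), we have s/(n + g + δ) = (y*)^((1−α)/α) = 1.94^1.0833 = 2.0501.
Therefore s = 2.0501 × (n + g + δ) = 2.0501 × 0.122 = 0.2501.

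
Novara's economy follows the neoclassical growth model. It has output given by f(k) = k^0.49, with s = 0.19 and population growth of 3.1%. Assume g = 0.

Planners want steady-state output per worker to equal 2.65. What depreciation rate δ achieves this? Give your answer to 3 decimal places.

In steady state, investment equals break-even investment: s·k^α = (n + δ)·k.
Since y* = [s/(n + δ)]^(α/(1−α)), we have s/(n + δ) = (y*)^((1−α)/α) = 2.65^1.0408 = 2.7575.
Therefore n + δ = s / 2.7575 = 0.19 / 2.7575 = 0.0689, so δ = 0.0689 − 0.031 = 0.0379.

δ ≈ 0.038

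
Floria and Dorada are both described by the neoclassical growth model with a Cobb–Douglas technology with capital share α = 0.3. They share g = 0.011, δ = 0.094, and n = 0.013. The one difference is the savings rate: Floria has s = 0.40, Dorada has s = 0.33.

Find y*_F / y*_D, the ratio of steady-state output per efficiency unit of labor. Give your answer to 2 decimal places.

Steady-state y* = [s/(n + g + δ)]^(α/(1−α)), so the ratio is [ (s_F/(n + g + δ)_F) / (s_D/(n + g + δ)_D) ]^0.4286.
s_F/(n + g + δ)_F = 0.40/0.118 = 3.3898; s_D/(n + g + δ)_D = 0.33/0.118 = 2.7966.
Ratio = (3.3898/2.7966)^0.4286 = 1.2121^0.4286 ≈ 1.0859

ratio ≈ 1.09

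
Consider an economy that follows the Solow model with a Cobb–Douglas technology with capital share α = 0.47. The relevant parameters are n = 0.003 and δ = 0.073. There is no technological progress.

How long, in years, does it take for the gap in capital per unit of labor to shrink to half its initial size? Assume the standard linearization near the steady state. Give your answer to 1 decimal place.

Near the steady state the convergence rate is λ = (1 − α)(n + δ).
λ = (1 − 0.47) × 0.076 = 0.53 × 0.076 = 0.04028
Half-life = ln 2 / λ = 0.6931 / 0.04028 ≈ 17.21 years

t_½ ≈ 17.2 years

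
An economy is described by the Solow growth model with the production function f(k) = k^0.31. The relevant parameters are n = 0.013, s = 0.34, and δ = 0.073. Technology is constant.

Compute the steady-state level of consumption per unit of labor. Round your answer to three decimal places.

Steady state requires s·f(k) = (n + δ)·k, i.e. s·k^α = (n + δ)·k.
Dividing both sides by k: k^(1−α) = s / (n + δ).
k^0.69 = 0.34 / (0.013 + 0.073) = 0.34 / 0.086 = 3.9535
k* = 3.9535^(1/0.69) ≈ 7.3315
y* = (k*)^α = 7.3315^0.31 ≈ 1.8544
c* = (1 − s)·y* = (1 − 0.34) × 1.8544 ≈ 1.2239

c* ≈ 1.224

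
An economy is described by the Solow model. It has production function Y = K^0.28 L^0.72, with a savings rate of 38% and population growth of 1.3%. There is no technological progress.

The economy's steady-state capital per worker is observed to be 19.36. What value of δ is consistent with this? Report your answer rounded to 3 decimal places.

δ ≈ 0.032

Steady state requires s·f(k) = (n + δ)·k, i.e. s·k^α = (n + δ)·k.
So s / (n + δ) = (k*)^(1−α) = 19.36^0.72 = 8.4445.
Therefore n + δ = s / 8.4445 = 0.38 / 8.4445 = 0.0450, so δ = 0.0450 − 0.013 = 0.0320.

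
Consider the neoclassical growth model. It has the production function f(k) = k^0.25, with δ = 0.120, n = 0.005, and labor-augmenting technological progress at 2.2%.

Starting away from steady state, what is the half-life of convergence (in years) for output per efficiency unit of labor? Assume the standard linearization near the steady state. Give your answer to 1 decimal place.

about 6.3 years

Near the steady state the convergence rate is λ = (1 − α)(n + g + δ).
λ = (1 − 0.25) × 0.147 = 0.75 × 0.147 = 0.11025
Half-life = ln 2 / λ = 0.6931 / 0.11025 ≈ 6.29 years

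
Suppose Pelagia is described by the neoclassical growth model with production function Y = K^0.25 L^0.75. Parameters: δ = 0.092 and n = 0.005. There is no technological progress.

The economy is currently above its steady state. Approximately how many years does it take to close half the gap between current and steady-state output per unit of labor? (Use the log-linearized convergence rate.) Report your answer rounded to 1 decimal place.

Near the steady state the convergence rate is λ = (1 − α)(n + δ).
λ = (1 − 0.25) × 0.097 = 0.75 × 0.097 = 0.07275
Half-life = ln 2 / λ = 0.6931 / 0.07275 ≈ 9.53 years

half-life ≈ 9.5 years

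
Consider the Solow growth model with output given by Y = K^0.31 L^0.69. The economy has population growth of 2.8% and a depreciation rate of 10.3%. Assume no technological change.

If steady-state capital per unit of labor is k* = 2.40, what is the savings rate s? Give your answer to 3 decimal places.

s ≈ 0.240

Steady state requires s·f(k) = (n + δ)·k, i.e. s·k^α = (n + δ)·k.
So s / (n + δ) = (k*)^(1−α) = 2.40^0.69 = 1.8296.
Therefore s = 1.8296 × (n + δ) = 1.8296 × 0.131 = 0.2397.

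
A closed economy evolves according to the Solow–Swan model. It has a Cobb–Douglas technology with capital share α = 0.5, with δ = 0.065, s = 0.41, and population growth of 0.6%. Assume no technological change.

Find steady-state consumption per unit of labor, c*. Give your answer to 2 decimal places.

Steady state requires s·f(k) = (n + δ)·k, i.e. s·k^α = (n + δ)·k.
Rearranging, k^(1−α) = s / (n + δ).
k^0.5 = 0.41 / (0.006 + 0.065) = 0.41 / 0.071 = 5.7746
k* = 5.7746^(1/0.5) ≈ 33.3460
y* = (k*)^α = 33.3460^0.5 ≈ 5.7746
c* = (1 − s)·y* = (1 − 0.41) × 5.7746 ≈ 3.4070

c* ≈ 3.41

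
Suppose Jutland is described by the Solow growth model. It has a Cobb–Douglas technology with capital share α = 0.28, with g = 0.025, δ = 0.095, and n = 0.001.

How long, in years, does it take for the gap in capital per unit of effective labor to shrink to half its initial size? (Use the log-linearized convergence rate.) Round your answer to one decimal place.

half-life ≈ 8.0 years

Near the steady state the convergence rate is λ = (1 − α)(n + g + δ).
λ = (1 − 0.28) × 0.121 = 0.72 × 0.121 = 0.08712
Half-life = ln 2 / λ = 0.6931 / 0.08712 ≈ 7.96 years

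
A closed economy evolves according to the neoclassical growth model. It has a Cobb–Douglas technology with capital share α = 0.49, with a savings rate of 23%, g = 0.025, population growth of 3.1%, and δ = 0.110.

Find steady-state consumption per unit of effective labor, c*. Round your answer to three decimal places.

Steady state requires s·f(k) = (n + g + δ)·k, i.e. s·k^α = (n + g + δ)·k.
Dividing both sides by k: k^(1−α) = s / (n + g + δ).
k^0.51 = 0.23 / (0.031 + 0.025 + 0.110) = 0.23 / 0.166 = 1.3855
k* = 1.3855^(1/0.51) ≈ 1.8952
y* = (k*)^α = 1.8952^0.49 ≈ 1.3679
c* = (1 − s)·y* = (1 − 0.23) × 1.3679 ≈ 1.0533

c* = 1.053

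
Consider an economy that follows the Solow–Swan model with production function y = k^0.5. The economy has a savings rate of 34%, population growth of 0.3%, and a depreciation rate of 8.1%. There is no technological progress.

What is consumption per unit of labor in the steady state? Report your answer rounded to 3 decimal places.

In steady state, investment equals break-even investment: s·k^α = (n + δ)·k.
Dividing both sides by k: k^(1−α) = s / (n + δ).
k^0.5 = 0.34 / (0.003 + 0.081) = 0.34 / 0.084 = 4.0476
k* = 4.0476^(1/0.5) ≈ 16.3831
y* = (k*)^α = 16.3831^0.5 ≈ 4.0476
c* = (1 − s)·y* = (1 − 0.34) × 4.0476 ≈ 2.6714

c* ≈ 2.671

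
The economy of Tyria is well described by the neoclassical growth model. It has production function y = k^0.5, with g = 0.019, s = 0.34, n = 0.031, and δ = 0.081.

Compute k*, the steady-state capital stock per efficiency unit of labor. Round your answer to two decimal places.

At the steady state, Δk = 0, so s·k^α = (n + g + δ)·k.
Dividing both sides by k: k^(1−α) = s / (n + g + δ).
k^0.5 = 0.34 / (0.031 + 0.019 + 0.081) = 0.34 / 0.131 = 2.5954
k* = 2.5954^(1/0.5) ≈ 6.7361

k* ≈ 6.74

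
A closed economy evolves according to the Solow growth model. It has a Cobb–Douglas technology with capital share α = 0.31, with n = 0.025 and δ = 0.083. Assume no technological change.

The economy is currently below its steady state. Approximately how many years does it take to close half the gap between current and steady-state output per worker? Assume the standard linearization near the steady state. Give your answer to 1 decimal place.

Near the steady state the convergence rate is λ = (1 − α)(n + δ).
λ = (1 − 0.31) × 0.108 = 0.69 × 0.108 = 0.07452
Half-life = ln 2 / λ = 0.6931 / 0.07452 ≈ 9.30 years

half-life ≈ 9.3 years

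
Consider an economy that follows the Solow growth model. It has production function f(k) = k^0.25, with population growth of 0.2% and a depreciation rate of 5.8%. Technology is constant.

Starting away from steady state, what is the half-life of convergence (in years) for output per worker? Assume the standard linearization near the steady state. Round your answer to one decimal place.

Near the steady state the convergence rate is λ = (1 − α)(n + δ).
λ = (1 − 0.25) × 0.060 = 0.75 × 0.060 = 0.0450
Half-life = ln 2 / λ = 0.6931 / 0.0450 ≈ 15.40 years

about 15.4 years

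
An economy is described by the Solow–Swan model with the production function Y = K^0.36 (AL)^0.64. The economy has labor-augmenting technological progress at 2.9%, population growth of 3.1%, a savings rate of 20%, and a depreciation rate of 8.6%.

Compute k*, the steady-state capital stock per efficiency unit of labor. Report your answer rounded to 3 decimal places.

In steady state, investment equals break-even investment: s·k^α = (n + g + δ)·k.
Rearranging, k^(1−α) = s / (n + g + δ).
k^0.64 = 0.20 / (0.031 + 0.029 + 0.086) = 0.20 / 0.146 = 1.3699
k* = 1.3699^(1/0.64) ≈ 1.6352

k* = 1.635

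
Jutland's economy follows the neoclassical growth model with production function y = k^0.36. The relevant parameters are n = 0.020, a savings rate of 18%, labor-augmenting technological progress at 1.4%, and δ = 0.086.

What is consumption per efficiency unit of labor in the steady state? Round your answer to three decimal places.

In steady state, investment equals break-even investment: s·k^α = (n + g + δ)·k.
Rearranging, k^(1−α) = s / (n + g + δ).
k^0.64 = 0.18 / (0.020 + 0.014 + 0.086) = 0.18 / 0.120 = 1.5000
k* = 1.5000^(1/0.64) ≈ 1.8843
y* = (k*)^α = 1.8843^0.36 ≈ 1.2562
c* = (1 − s)·y* = (1 − 0.18) × 1.2562 ≈ 1.0301

c* ≈ 1.030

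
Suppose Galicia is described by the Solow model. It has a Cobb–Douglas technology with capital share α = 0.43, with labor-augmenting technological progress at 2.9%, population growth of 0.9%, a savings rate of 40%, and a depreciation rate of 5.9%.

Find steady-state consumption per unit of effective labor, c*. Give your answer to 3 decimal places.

c* ≈ 1.747

In steady state, investment equals break-even investment: s·k^α = (n + g + δ)·k.
Rearranging, k^(1−α) = s / (n + g + δ).
k^0.57 = 0.40 / (0.009 + 0.029 + 0.059) = 0.40 / 0.097 = 4.1237
k* = 4.1237^(1/0.57) ≈ 12.0075
y* = (k*)^α = 12.0075^0.43 ≈ 2.9118
c* = (1 − s)·y* = (1 − 0.40) × 2.9118 ≈ 1.7471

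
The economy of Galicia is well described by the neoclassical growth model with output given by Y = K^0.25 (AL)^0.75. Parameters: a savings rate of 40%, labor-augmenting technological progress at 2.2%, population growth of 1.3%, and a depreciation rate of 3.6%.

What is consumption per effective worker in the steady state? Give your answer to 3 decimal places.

c* ≈ 1.068

In steady state, investment equals break-even investment: s·k^α = (n + g + δ)·k.
Rearranging, k^(1−α) = s / (n + g + δ).
k^0.75 = 0.40 / (0.013 + 0.022 + 0.036) = 0.40 / 0.071 = 5.6338
k* = 5.6338^(1/0.75) ≈ 10.0246
y* = (k*)^α = 10.0246^0.25 ≈ 1.7794
c* = (1 − s)·y* = (1 − 0.40) × 1.7794 ≈ 1.0676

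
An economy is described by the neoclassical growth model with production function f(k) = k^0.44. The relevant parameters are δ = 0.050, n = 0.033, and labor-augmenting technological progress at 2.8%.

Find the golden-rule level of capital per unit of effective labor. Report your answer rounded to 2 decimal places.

k_gold ≈ 11.70

The golden rule sets f'(k) = n + g + δ, i.e. α·k^(α−1) = n + g + δ.
So k^(1−α) = α / (n + g + δ) = 0.44 / 0.111 = 3.9640.
k_gold = 3.9640^(1/0.56) ≈ 11.6976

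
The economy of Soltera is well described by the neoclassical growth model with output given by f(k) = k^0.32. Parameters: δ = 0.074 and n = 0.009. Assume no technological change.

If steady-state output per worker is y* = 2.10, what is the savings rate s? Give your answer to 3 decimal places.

s ≈ 0.402

In steady state, investment equals break-even investment: s·k^α = (n + δ)·k.
Since y* = [s/(n + δ)]^(α/(1−α)), we have s/(n + δ) = (y*)^((1−α)/α) = 2.10^2.125 = 4.8386.
Therefore s = 4.8386 × (n + δ) = 4.8386 × 0.083 = 0.4016.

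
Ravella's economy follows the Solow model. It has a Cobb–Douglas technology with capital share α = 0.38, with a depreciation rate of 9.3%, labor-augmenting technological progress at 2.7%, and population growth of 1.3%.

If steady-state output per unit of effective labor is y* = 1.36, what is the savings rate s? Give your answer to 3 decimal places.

Steady state requires s·f(k) = (n + g + δ)·k, i.e. s·k^α = (n + g + δ)·k.
Since y* = [s/(n + g + δ)]^(α/(1−α)), we have s/(n + g + δ) = (y*)^((1−α)/α) = 1.36^1.6316 = 1.6515.
Therefore s = 1.6515 × (n + g + δ) = 1.6515 × 0.133 = 0.2196.

s ≈ 0.220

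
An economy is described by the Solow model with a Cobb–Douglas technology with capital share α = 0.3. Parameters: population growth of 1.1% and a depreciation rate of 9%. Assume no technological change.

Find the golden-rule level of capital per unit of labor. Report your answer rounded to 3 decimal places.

k_gold ≈ 4.736

The golden rule sets f'(k) = n + δ, i.e. α·k^(α−1) = n + δ.
So k^(1−α) = α / (n + δ) = 0.3 / 0.101 = 2.9703.
k_gold = 2.9703^(1/0.7) ≈ 4.7362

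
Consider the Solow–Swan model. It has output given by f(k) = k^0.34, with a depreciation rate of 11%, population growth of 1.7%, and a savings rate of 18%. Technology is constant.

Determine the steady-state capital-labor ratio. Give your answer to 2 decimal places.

k* ≈ 1.70

In steady state, investment equals break-even investment: s·k^α = (n + δ)·k.
Dividing both sides by k: k^(1−α) = s / (n + δ).
k^0.66 = 0.18 / (0.017 + 0.110) = 0.18 / 0.127 = 1.4173
k* = 1.4173^(1/0.66) ≈ 1.6962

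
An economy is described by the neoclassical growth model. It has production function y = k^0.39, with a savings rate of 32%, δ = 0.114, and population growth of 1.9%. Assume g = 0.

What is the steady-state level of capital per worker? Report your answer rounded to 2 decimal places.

k* ≈ 4.22

Steady state requires s·f(k) = (n + δ)·k, i.e. s·k^α = (n + δ)·k.
Dividing both sides by k: k^(1−α) = s / (n + δ).
k^0.61 = 0.32 / (0.019 + 0.114) = 0.32 / 0.133 = 2.4060
k* = 2.4060^(1/0.61) ≈ 4.2177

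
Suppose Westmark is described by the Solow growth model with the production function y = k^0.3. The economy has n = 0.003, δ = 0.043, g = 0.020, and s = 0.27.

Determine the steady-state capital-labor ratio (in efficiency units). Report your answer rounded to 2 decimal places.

Steady state requires s·f(k) = (n + g + δ)·k, i.e. s·k^α = (n + g + δ)·k.
Rearranging, k^(1−α) = s / (n + g + δ).
k^0.7 = 0.27 / (0.003 + 0.020 + 0.043) = 0.27 / 0.066 = 4.0909
k* = 4.0909^(1/0.7) ≈ 7.4822

k* = 7.48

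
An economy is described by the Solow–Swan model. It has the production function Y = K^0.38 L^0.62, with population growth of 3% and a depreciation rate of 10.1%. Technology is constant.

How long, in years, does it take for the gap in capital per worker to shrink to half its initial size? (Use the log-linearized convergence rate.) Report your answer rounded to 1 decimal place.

Near the steady state the convergence rate is λ = (1 − α)(n + δ).
λ = (1 − 0.38) × 0.131 = 0.62 × 0.131 = 0.08122
Half-life = ln 2 / λ = 0.6931 / 0.08122 ≈ 8.53 years

about 8.5 years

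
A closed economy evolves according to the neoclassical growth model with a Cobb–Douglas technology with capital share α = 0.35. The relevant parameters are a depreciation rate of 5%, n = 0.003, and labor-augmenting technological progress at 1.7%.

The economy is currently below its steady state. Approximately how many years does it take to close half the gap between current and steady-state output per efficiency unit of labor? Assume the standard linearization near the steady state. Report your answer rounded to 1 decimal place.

Near the steady state the convergence rate is λ = (1 − α)(n + g + δ).
λ = (1 − 0.35) × 0.070 = 0.65 × 0.070 = 0.0455
Half-life = ln 2 / λ = 0.6931 / 0.0455 ≈ 15.23 years

t_½ ≈ 15.2 years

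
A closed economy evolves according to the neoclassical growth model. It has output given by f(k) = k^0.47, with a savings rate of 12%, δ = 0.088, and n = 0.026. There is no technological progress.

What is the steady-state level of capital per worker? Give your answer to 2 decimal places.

k* ≈ 1.10

At the steady state, Δk = 0, so s·k^α = (n + δ)·k.
Dividing both sides by k: k^(1−α) = s / (n + δ).
k^0.53 = 0.12 / (0.026 + 0.088) = 0.12 / 0.114 = 1.0526
k* = 1.0526^(1/0.53) ≈ 1.1016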